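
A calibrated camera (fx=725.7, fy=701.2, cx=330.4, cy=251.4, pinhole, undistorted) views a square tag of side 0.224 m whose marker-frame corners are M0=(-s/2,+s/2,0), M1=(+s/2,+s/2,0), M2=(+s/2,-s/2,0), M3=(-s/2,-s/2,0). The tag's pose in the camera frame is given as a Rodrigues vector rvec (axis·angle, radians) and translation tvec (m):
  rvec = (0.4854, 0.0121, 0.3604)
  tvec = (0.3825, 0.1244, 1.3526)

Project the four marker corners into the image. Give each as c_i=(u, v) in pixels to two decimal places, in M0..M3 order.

c0=(455.15, 340.97) c1=(561.55, 377.93) c2=(621.39, 289.16) c3=(507.30, 248.14)

Intrinsics K: fx=725.7, fy=701.2, cx=330.4, cy=251.4
Marker side s = 0.224 m; corners in marker frame (Z=0):
  M0 = (-0.1120, +0.1120, 0)
  M1 = (+0.1120, +0.1120, 0)
  M2 = (+0.1120, -0.1120, 0)
  M3 = (-0.1120, -0.1120, 0)
rvec = (0.4854, 0.0121, 0.3604), |rvec| = θ = 0.60469 rad = 34.646°
Rodrigues: sinθ=0.56851, 1−cosθ=0.17732; R = I + sinθ·[k]× + (1−cosθ)·[k]×²:
    [+0.93694 -0.33599 +0.09621]
    [+0.34168 +0.82275 -0.45424]
    [+0.07346 +0.45847 +0.88567]
t = (0.3825, 0.1244, 1.3526) m
M0: Pc = R·M0+t = (+0.23993, +0.17828, +1.39572); u = 725.7·(+0.23993)/1.39572 + 330.4 = 455.1519, v = 701.2·(+0.17828)/1.39572 + 251.4 = 340.9663
M1: Pc = R·M1+t = (+0.44981, +0.25482, +1.41218); u = 725.7·(+0.44981)/1.41218 + 330.4 = 561.5502, v = 701.2·(+0.25482)/1.41218 + 251.4 = 377.9263
M2: Pc = R·M2+t = (+0.52507, +0.07052, +1.30948); u = 725.7·(+0.52507)/1.30948 + 330.4 = 621.3873, v = 701.2·(+0.07052)/1.30948 + 251.4 = 289.1623
M3: Pc = R·M3+t = (+0.31519, -0.00602, +1.29302); u = 725.7·(+0.31519)/1.29302 + 330.4 = 507.2999, v = 701.2·(-0.00602)/1.29302 + 251.4 = 248.1373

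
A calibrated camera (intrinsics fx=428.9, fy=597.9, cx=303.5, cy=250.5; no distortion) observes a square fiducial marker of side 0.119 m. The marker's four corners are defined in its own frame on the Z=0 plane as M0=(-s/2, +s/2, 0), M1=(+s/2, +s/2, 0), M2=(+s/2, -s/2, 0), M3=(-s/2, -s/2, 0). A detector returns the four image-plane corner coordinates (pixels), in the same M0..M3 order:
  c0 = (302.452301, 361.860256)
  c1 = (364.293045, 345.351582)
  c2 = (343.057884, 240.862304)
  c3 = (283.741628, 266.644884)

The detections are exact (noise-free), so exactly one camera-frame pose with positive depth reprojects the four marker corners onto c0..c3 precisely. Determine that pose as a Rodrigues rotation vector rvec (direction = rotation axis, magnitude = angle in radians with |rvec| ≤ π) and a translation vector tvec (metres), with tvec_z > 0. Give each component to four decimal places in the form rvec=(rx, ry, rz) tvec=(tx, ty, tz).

rvec=(0.0213, 0.5900, -0.2802) tvec=(0.0296, 0.0617, 0.6907)

Intrinsics K: fx=428.9, fy=597.9, cx=303.5, cy=250.5
Marker side s = 0.119 m; corners in marker frame (Z=0):
  M0 = (-0.0595, +0.0595, 0)
  M1 = (+0.0595, +0.0595, 0)
  M2 = (+0.0595, -0.0595, 0)
  M3 = (-0.0595, -0.0595, 0)
Detected image corners:
  c0 = (302.452301, 361.860256) px
  c1 = (364.293045, 345.351582) px
  c2 = (343.057884, 240.862304) px
  c3 = (283.741628, 266.644884) px
Planar DLT: solve 8×8 A·h = b for H (H[2,2]=1):
  H  [+250.66933 +139.26291 +321.89493]
  H  [-420.49190 +810.88117 +303.92443]
  H  [-0.79886 -0.08681 +1.00000]
B = K⁻¹H; ‖b₁‖=1.447730, ‖b₂‖=1.447730; λ = 2/(‖b₁‖+‖b₂‖) = 0.690737, sign → tz>0 ⇒ λ=+0.690737
r₁ = λ·B[:,0] = (+0.79417,-0.25460,-0.55180); r₂ = λ·B[:,1] = (+0.26671,+0.96191,-0.05996)
r₃ = r₁×r₂ = (+0.54605,-0.09955,+0.83182); SVD([r₁ r₂ r₃]) → R = UVᵀ:
  R  [+0.79417 +0.26671 +0.54605]
  R  [-0.25460 +0.96191 -0.09955]
  R  [-0.55180 -0.05996 +0.83182]
t = (+0.02962, +0.06172, +0.69074) m
tr R = 2.587894; θ = arccos((tr R − 1)/2) = 0.653523 rad = 37.444°
axis k = ((R−Rᵀ)₃₂, (R−Rᵀ)₁₃, (R−Rᵀ)₂₁) / (2 sinθ) = (+0.032558, +0.902852, -0.428716)
rvec = θ·k = (+0.021277, +0.590035, -0.280176)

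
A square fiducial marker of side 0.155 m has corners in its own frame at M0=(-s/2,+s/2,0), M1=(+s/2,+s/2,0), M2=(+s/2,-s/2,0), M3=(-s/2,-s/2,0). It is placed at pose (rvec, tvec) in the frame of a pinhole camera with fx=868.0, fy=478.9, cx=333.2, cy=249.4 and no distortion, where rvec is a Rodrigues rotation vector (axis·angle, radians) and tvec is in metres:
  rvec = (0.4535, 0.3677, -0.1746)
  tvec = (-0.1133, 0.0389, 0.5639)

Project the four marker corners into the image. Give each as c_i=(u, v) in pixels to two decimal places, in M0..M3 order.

Intrinsics K: fx=868.0, fy=478.9, cx=333.2, cy=249.4
Marker side s = 0.155 m; corners in marker frame (Z=0):
  M0 = (-0.0775, +0.0775, 0)
  M1 = (+0.0775, +0.0775, 0)
  M2 = (+0.0775, -0.0775, 0)
  M3 = (-0.0775, -0.0775, 0)
rvec = (0.4535, 0.3677, -0.1746), |rvec| = θ = 0.60939 rad = 34.915°
Rodrigues: sinθ=0.57236, 1−cosθ=0.18000; R = I + sinθ·[k]× + (1−cosθ)·[k]×²:
    [+0.91969 +0.24482 +0.30698]
    [-0.08317 +0.88554 -0.45707]
    [-0.38374 +0.39483 +0.83478]
t = (-0.1133, 0.0389, 0.5639) m
M0: Pc = R·M0+t = (-0.16560, +0.11397, +0.62424); u = 868.0·(-0.16560)/0.62424 + 333.2 = 102.9313, v = 478.9·(+0.11397)/0.62424 + 249.4 = 336.8381
M1: Pc = R·M1+t = (-0.02305, +0.10108, +0.56476); u = 868.0·(-0.02305)/0.56476 + 333.2 = 297.7726, v = 478.9·(+0.10108)/0.56476 + 249.4 = 335.1161
M2: Pc = R·M2+t = (-0.06100, -0.03617, +0.50356); u = 868.0·(-0.06100)/0.50356 + 333.2 = 228.0567, v = 478.9·(-0.03617)/0.50356 + 249.4 = 214.9973
M3: Pc = R·M3+t = (-0.20355, -0.02328, +0.56304); u = 868.0·(-0.20355)/0.56304 + 333.2 = 19.4023, v = 478.9·(-0.02328)/0.56304 + 249.4 = 229.5958

c0=(102.93, 336.84) c1=(297.77, 335.12) c2=(228.06, 215.00) c3=(19.40, 229.60)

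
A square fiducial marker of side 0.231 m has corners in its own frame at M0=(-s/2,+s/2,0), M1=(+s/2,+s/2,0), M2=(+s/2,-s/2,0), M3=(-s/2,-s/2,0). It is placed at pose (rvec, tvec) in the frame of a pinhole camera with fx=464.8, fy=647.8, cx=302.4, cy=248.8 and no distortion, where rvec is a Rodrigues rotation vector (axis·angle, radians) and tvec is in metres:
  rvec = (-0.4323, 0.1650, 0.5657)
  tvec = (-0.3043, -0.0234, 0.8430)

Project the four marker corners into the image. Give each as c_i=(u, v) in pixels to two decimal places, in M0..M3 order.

Intrinsics K: fx=464.8, fy=647.8, cx=302.4, cy=248.8
Marker side s = 0.231 m; corners in marker frame (Z=0):
  M0 = (-0.1155, +0.1155, 0)
  M1 = (+0.1155, +0.1155, 0)
  M2 = (+0.1155, -0.1155, 0)
  M3 = (-0.1155, -0.1155, 0)
rvec = (-0.4323, 0.1650, 0.5657), |rvec| = θ = 0.73084 rad = 41.874°
Rodrigues: sinθ=0.66749, 1−cosθ=0.25538; R = I + sinθ·[k]× + (1−cosθ)·[k]×²:
    [+0.83397 -0.55077 +0.03377]
    [+0.48256 +0.75763 +0.43946]
    [-0.26763 -0.35020 +0.89763]
t = (-0.3043, -0.0234, 0.8430) m
M0: Pc = R·M0+t = (-0.46424, +0.00837, +0.83346); u = 464.8·(-0.46424)/0.83346 + 302.4 = 43.5068, v = 647.8·(+0.00837)/0.83346 + 248.8 = 255.3058
M1: Pc = R·M1+t = (-0.27159, +0.11984, +0.77164); u = 464.8·(-0.27159)/0.77164 + 302.4 = 138.8065, v = 647.8·(+0.11984)/0.77164 + 248.8 = 349.4091
M2: Pc = R·M2+t = (-0.14436, -0.05517, +0.85254); u = 464.8·(-0.14436)/0.85254 + 302.4 = 223.6944, v = 647.8·(-0.05517)/0.85254 + 248.8 = 206.8788
M3: Pc = R·M3+t = (-0.33701, -0.16664, +0.91436); u = 464.8·(-0.33701)/0.91436 + 302.4 = 131.0867, v = 647.8·(-0.16664)/0.91436 + 248.8 = 130.7380

c0=(43.51, 255.31) c1=(138.81, 349.41) c2=(223.69, 206.88) c3=(131.09, 130.74)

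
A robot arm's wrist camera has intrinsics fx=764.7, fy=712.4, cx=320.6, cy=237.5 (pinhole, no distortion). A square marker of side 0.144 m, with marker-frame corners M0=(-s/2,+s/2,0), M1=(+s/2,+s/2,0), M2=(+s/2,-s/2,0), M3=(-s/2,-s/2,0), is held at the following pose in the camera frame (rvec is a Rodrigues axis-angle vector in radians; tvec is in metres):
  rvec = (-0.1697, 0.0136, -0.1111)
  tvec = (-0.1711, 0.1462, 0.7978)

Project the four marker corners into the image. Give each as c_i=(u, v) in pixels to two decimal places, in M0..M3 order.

c0=(92.15, 441.23) c1=(231.32, 426.82) c2=(219.16, 297.02) c3=(84.18, 311.09)

Intrinsics K: fx=764.7, fy=712.4, cx=320.6, cy=237.5
Marker side s = 0.144 m; corners in marker frame (Z=0):
  M0 = (-0.0720, +0.0720, 0)
  M1 = (+0.0720, +0.0720, 0)
  M2 = (+0.0720, -0.0720, 0)
  M3 = (-0.0720, -0.0720, 0)
rvec = (-0.1697, 0.0136, -0.1111), |rvec| = θ = 0.20329 rad = 11.648°
Rodrigues: sinθ=0.20189, 1−cosθ=0.02059; R = I + sinθ·[k]× + (1−cosθ)·[k]×²:
    [+0.99376 +0.10919 +0.02290]
    [-0.11149 +0.97950 +0.16778]
    [-0.00411 -0.16929 +0.98556]
t = (-0.1711, 0.1462, 0.7978) m
M0: Pc = R·M0+t = (-0.23479, +0.22475, +0.78591); u = 764.7·(-0.23479)/0.78591 + 320.6 = 92.1466, v = 712.4·(+0.22475)/0.78591 + 237.5 = 441.2296
M1: Pc = R·M1+t = (-0.09169, +0.20870, +0.78532); u = 764.7·(-0.09169)/0.78532 + 320.6 = 231.3189, v = 712.4·(+0.20870)/0.78532 + 237.5 = 426.8198
M2: Pc = R·M2+t = (-0.10741, +0.06765, +0.80969); u = 764.7·(-0.10741)/0.80969 + 320.6 = 219.1577, v = 712.4·(+0.06765)/0.80969 + 237.5 = 297.0203
M3: Pc = R·M3+t = (-0.25051, +0.08370, +0.81028); u = 764.7·(-0.25051)/0.81028 + 320.6 = 84.1813, v = 712.4·(+0.08370)/0.81028 + 237.5 = 311.0914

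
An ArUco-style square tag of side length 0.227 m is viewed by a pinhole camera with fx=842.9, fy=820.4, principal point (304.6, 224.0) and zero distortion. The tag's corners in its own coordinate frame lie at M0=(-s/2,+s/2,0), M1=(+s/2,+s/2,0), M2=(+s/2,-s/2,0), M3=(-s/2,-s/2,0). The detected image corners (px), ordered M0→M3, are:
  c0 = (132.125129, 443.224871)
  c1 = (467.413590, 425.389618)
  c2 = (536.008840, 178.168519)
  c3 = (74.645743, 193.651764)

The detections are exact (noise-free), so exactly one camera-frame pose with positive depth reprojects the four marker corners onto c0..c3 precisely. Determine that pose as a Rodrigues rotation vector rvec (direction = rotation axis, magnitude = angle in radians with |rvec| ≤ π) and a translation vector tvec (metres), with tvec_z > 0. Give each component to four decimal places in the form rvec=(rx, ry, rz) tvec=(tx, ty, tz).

Intrinsics K: fx=842.9, fy=820.4, cx=304.6, cy=224.0
Marker side s = 0.227 m; corners in marker frame (Z=0):
  M0 = (-0.1135, +0.1135, 0)
  M1 = (+0.1135, +0.1135, 0)
  M2 = (+0.1135, -0.1135, 0)
  M3 = (-0.1135, -0.1135, 0)
Detected image corners:
  c0 = (132.125129, 443.224871) px
  c1 = (467.413590, 425.389618) px
  c2 = (536.008840, 178.168519) px
  c3 = (74.645743, 193.651764) px
Planar DLT: solve 8×8 A·h = b for H (H[2,2]=1):
  H  [+1751.68299 +393.67114 +305.16758]
  H  [-32.23583 +1527.15819 +329.66248]
  H  [+0.13535 +1.39621 +1.00000]
B = K⁻¹H; ‖b₁‖=2.035188, ‖b₂‖=2.035188; λ = 2/(‖b₁‖+‖b₂‖) = 0.491355, sign → tz>0 ⇒ λ=+0.491355
r₁ = λ·B[:,0] = (+0.99708,-0.03747,+0.06651); r₂ = λ·B[:,1] = (-0.01843,+0.72733,+0.68604)
r₃ = r₁×r₂ = (-0.07407,-0.68526,+0.72452); SVD([r₁ r₂ r₃]) → R = UVᵀ:
  R  [+0.99708 -0.01843 -0.07407]
  R  [-0.03747 +0.72733 -0.68526]
  R  [+0.06651 +0.68604 +0.72452]
t = (+0.00033, +0.06328, +0.49136) m
tr R = 2.448938; θ = arccos((tr R − 1)/2) = 0.760532 rad = 43.575°
axis k = ((R−Rᵀ)₃₂, (R−Rᵀ)₁₃, (R−Rᵀ)₂₁) / (2 sinθ) = (+0.994691, -0.101972, -0.013808)
rvec = θ·k = (+0.756495, -0.077553, -0.010501)

rvec=(0.7565, -0.0776, -0.0105) tvec=(0.0003, 0.0633, 0.4914)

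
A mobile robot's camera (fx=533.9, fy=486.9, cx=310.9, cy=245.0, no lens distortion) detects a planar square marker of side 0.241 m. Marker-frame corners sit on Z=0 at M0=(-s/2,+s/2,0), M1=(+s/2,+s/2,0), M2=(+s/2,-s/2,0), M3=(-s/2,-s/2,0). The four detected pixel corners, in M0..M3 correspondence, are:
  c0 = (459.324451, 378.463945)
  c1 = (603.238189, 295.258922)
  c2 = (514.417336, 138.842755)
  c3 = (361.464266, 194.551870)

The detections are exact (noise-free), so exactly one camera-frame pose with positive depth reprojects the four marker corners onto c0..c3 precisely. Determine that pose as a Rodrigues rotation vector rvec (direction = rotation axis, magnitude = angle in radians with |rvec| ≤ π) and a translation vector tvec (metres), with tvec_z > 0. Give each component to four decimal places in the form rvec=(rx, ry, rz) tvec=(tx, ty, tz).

Intrinsics K: fx=533.9, fy=486.9, cx=310.9, cy=245.0
Marker side s = 0.241 m; corners in marker frame (Z=0):
  M0 = (-0.1205, +0.1205, 0)
  M1 = (+0.1205, +0.1205, 0)
  M2 = (+0.1205, -0.1205, 0)
  M3 = (-0.1205, -0.1205, 0)
Detected image corners:
  c0 = (459.324451, 378.463945) px
  c1 = (603.238189, 295.258922) px
  c2 = (514.417336, 138.842755) px
  c3 = (361.464266, 194.551870) px
Planar DLT: solve 8×8 A·h = b for H (H[2,2]=1):
  H  [+914.53945 +320.76935 +489.36051]
  H  [-132.28269 +667.99773 +247.82500]
  H  [+0.61561 -0.13443 +1.00000]
B = K⁻¹H; ‖b₁‖=1.597379, ‖b₂‖=1.597379; λ = 2/(‖b₁‖+‖b₂‖) = 0.626026, sign → tz>0 ⇒ λ=+0.626026
r₁ = λ·B[:,0] = (+0.84793,-0.36400,+0.38539); r₂ = λ·B[:,1] = (+0.42512,+0.90121,-0.08415)
r₃ = r₁×r₂ = (-0.31668,+0.23519,+0.91891); SVD([r₁ r₂ r₃]) → R = UVᵀ:
  R  [+0.84793 +0.42512 -0.31668]
  R  [-0.36400 +0.90121 +0.23519]
  R  [+0.38539 -0.08415 +0.91891]
t = (+0.20925, +0.00363, +0.62603) m
tr R = 2.668053; θ = arccos((tr R − 1)/2) = 0.584430 rad = 33.485°
axis k = ((R−Rᵀ)₃₂, (R−Rᵀ)₁₃, (R−Rᵀ)₂₁) / (2 sinθ) = (-0.289409, -0.636249, -0.715143)
rvec = θ·k = (-0.169139, -0.371843, -0.417951)

rvec=(-0.1691, -0.3718, -0.4180) tvec=(0.2093, 0.0036, 0.6260)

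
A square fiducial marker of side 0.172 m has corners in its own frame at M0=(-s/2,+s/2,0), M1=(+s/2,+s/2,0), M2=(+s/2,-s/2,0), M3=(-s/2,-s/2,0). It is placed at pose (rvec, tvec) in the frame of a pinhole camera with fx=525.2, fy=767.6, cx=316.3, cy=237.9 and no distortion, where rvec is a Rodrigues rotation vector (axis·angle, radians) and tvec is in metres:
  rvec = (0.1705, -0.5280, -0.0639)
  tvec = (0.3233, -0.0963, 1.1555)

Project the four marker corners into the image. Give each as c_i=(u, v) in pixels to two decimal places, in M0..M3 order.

c0=(432.96, 236.06) c1=(488.95, 224.82) c2=(492.14, 114.66) c3=(434.83, 117.66)

Intrinsics K: fx=525.2, fy=767.6, cx=316.3, cy=237.9
Marker side s = 0.172 m; corners in marker frame (Z=0):
  M0 = (-0.0860, +0.0860, 0)
  M1 = (+0.0860, +0.0860, 0)
  M2 = (+0.0860, -0.0860, 0)
  M3 = (-0.0860, -0.0860, 0)
rvec = (0.1705, -0.5280, -0.0639), |rvec| = θ = 0.55851 rad = 32.000°
Rodrigues: sinθ=0.52993, 1−cosθ=0.15196; R = I + sinθ·[k]× + (1−cosθ)·[k]×²:
    [+0.86220 +0.01678 -0.50628]
    [-0.10448 +0.98385 -0.14534]
    [+0.49567 +0.17821 +0.85003]
t = (0.3233, -0.0963, 1.1555) m
M0: Pc = R·M0+t = (+0.25059, -0.00270, +1.12820); u = 525.2·(+0.25059)/1.12820 + 316.3 = 432.9563, v = 767.6·(-0.00270)/1.12820 + 237.9 = 236.0607
M1: Pc = R·M1+t = (+0.39889, -0.02067, +1.21345); u = 525.2·(+0.39889)/1.21345 + 316.3 = 488.9463, v = 767.6·(-0.02067)/1.21345 + 237.9 = 224.8218
M2: Pc = R·M2+t = (+0.39601, -0.18990, +1.18280); u = 525.2·(+0.39601)/1.18280 + 316.3 = 492.1392, v = 767.6·(-0.18990)/1.18280 + 237.9 = 114.6632
M3: Pc = R·M3+t = (+0.24771, -0.17193, +1.09755); u = 525.2·(+0.24771)/1.09755 + 316.3 = 434.8335, v = 767.6·(-0.17193)/1.09755 + 237.9 = 117.6591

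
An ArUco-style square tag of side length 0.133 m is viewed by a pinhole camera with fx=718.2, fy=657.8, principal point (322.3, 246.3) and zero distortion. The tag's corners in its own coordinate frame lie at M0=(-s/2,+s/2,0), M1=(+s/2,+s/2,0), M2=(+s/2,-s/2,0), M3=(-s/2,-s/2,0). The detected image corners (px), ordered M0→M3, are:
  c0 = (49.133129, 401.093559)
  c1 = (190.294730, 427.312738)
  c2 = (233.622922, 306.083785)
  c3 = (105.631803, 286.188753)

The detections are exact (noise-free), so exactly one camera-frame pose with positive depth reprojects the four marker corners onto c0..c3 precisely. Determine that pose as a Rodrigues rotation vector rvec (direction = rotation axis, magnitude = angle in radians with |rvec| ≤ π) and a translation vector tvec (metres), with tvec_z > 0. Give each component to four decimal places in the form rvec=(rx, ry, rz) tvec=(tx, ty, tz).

Intrinsics K: fx=718.2, fy=657.8, cx=322.3, cy=246.3
Marker side s = 0.133 m; corners in marker frame (Z=0):
  M0 = (-0.0665, +0.0665, 0)
  M1 = (+0.0665, +0.0665, 0)
  M2 = (+0.0665, -0.0665, 0)
  M3 = (-0.0665, -0.0665, 0)
Detected image corners:
  c0 = (49.133129, 401.093559) px
  c1 = (190.294730, 427.312738) px
  c2 = (233.622922, 306.083785) px
  c3 = (105.631803, 286.188753) px
Planar DLT: solve 8×8 A·h = b for H (H[2,2]=1):
  H  [+974.19048 -495.49870 +144.95972]
  H  [+86.26824 +594.17389 +351.74415]
  H  [-0.24154 -0.82542 +1.00000]
B = K⁻¹H; ‖b₁‖=1.501055, ‖b₂‖=1.501055; λ = 2/(‖b₁‖+‖b₂‖) = 0.666198, sign → tz>0 ⇒ λ=+0.666198
r₁ = λ·B[:,0] = (+0.97587,+0.14762,-0.16091); r₂ = λ·B[:,1] = (-0.21285,+0.80766,-0.54990)
r₃ = r₁×r₂ = (+0.04879,+0.57087,+0.81959); SVD([r₁ r₂ r₃]) → R = UVᵀ:
  R  [+0.97587 -0.21285 +0.04879]
  R  [+0.14762 +0.80766 +0.57087]
  R  [-0.16091 -0.54990 +0.81959]
t = (-0.16450, +0.10679, +0.66620) m
tr R = 2.603109; θ = arccos((tr R − 1)/2) = 0.640905 rad = 36.721°
axis k = ((R−Rᵀ)₃₂, (R−Rᵀ)₁₃, (R−Rᵀ)₂₁) / (2 sinθ) = (-0.937222, +0.175360, +0.301437)
rvec = θ·k = (-0.600671, +0.112389, +0.193193)

rvec=(-0.6007, 0.1124, 0.1932) tvec=(-0.1645, 0.1068, 0.6662)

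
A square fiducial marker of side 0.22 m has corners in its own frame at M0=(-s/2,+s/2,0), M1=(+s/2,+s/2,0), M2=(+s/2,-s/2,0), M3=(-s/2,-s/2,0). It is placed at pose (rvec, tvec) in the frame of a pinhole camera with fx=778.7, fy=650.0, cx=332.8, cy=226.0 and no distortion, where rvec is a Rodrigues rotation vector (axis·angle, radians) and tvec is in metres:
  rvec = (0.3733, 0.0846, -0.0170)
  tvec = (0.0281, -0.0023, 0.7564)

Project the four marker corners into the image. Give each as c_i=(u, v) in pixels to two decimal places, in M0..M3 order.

c0=(257.47, 306.84) c1=(472.55, 308.60) c2=(480.56, 129.63) c3=(241.57, 132.32)

Intrinsics K: fx=778.7, fy=650.0, cx=332.8, cy=226.0
Marker side s = 0.22 m; corners in marker frame (Z=0):
  M0 = (-0.1100, +0.1100, 0)
  M1 = (+0.1100, +0.1100, 0)
  M2 = (+0.1100, -0.1100, 0)
  M3 = (-0.1100, -0.1100, 0)
rvec = (0.3733, 0.0846, -0.0170), |rvec| = θ = 0.38314 rad = 21.953°
Rodrigues: sinθ=0.37384, 1−cosθ=0.07251; R = I + sinθ·[k]× + (1−cosθ)·[k]×²:
    [+0.99632 +0.03219 +0.07941]
    [-0.00099 +0.93103 -0.36494]
    [-0.08568 +0.36352 +0.92764]
t = (0.0281, -0.0023, 0.7564) m
M0: Pc = R·M0+t = (-0.07796, +0.10022, +0.80581); u = 778.7·(-0.07796)/0.80581 + 332.8 = 257.4678, v = 650.0·(+0.10022)/0.80581 + 226.0 = 306.8430
M1: Pc = R·M1+t = (+0.14124, +0.10000, +0.78696); u = 778.7·(+0.14124)/0.78696 + 332.8 = 472.5529, v = 650.0·(+0.10000)/0.78696 + 226.0 = 308.5997
M2: Pc = R·M2+t = (+0.13416, -0.10482, +0.70699); u = 778.7·(+0.13416)/0.70699 + 332.8 = 480.5629, v = 650.0·(-0.10482)/0.70699 + 226.0 = 129.6274
M3: Pc = R·M3+t = (-0.08504, -0.10460, +0.72584); u = 778.7·(-0.08504)/0.72584 + 332.8 = 241.5710, v = 650.0·(-0.10460)/0.72584 + 226.0 = 132.3249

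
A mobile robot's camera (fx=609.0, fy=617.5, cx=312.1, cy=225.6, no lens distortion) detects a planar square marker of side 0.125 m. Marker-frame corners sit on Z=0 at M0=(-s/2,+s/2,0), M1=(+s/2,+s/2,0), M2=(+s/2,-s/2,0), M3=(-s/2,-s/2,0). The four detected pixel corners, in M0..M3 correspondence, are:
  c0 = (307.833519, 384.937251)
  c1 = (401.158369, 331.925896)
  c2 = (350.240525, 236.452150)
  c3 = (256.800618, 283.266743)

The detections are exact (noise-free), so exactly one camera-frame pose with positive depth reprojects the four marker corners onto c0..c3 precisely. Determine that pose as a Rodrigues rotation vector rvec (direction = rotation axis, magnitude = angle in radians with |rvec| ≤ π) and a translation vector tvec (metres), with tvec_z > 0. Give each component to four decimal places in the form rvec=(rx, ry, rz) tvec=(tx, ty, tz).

Intrinsics K: fx=609.0, fy=617.5, cx=312.1, cy=225.6
Marker side s = 0.125 m; corners in marker frame (Z=0):
  M0 = (-0.0625, +0.0625, 0)
  M1 = (+0.0625, +0.0625, 0)
  M2 = (+0.0625, -0.0625, 0)
  M3 = (-0.0625, -0.0625, 0)
Detected image corners:
  c0 = (307.833519, 384.937251) px
  c1 = (401.158369, 331.925896) px
  c2 = (350.240525, 236.452150) px
  c3 = (256.800618, 283.266743) px
Planar DLT: solve 8×8 A·h = b for H (H[2,2]=1):
  H  [+877.98495 +339.56822 +329.83916]
  H  [-275.96644 +723.85599 +307.88609]
  H  [+0.39792 -0.20736 +1.00000]
B = K⁻¹H; ‖b₁‖=1.428701, ‖b₂‖=1.428701; λ = 2/(‖b₁‖+‖b₂‖) = 0.699936, sign → tz>0 ⇒ λ=+0.699936
r₁ = λ·B[:,0] = (+0.86635,-0.41456,+0.27852); r₂ = λ·B[:,1] = (+0.46465,+0.87352,-0.14514)
r₃ = r₁×r₂ = (-0.18312,+0.25516,+0.94940); SVD([r₁ r₂ r₃]) → R = UVᵀ:
  R  [+0.86635 +0.46465 -0.18312]
  R  [-0.41456 +0.87352 +0.25516]
  R  [+0.27852 -0.14514 +0.94940]
t = (+0.02039, +0.09327, +0.69994) m
tr R = 2.689267; θ = arccos((tr R − 1)/2) = 0.564916 rad = 32.367°
axis k = ((R−Rᵀ)₃₂, (R−Rᵀ)₁₃, (R−Rᵀ)₂₁) / (2 sinθ) = (-0.373868, -0.431165, -0.821170)
rvec = θ·k = (-0.211204, -0.243572, -0.463892)

rvec=(-0.2112, -0.2436, -0.4639) tvec=(0.0204, 0.0933, 0.6999)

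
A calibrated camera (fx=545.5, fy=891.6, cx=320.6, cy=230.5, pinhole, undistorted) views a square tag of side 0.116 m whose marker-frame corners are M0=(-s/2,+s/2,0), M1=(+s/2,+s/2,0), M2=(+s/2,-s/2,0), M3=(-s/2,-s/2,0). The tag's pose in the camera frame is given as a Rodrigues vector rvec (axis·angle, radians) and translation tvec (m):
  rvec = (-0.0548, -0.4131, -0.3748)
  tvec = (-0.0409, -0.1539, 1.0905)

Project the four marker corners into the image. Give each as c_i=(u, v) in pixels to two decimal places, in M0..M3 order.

c0=(285.45, 163.77) c1=(335.06, 134.61) c2=(314.25, 47.90) c3=(263.60, 73.34)

Intrinsics K: fx=545.5, fy=891.6, cx=320.6, cy=230.5
Marker side s = 0.116 m; corners in marker frame (Z=0):
  M0 = (-0.0580, +0.0580, 0)
  M1 = (+0.0580, +0.0580, 0)
  M2 = (+0.0580, -0.0580, 0)
  M3 = (-0.0580, -0.0580, 0)
rvec = (-0.0548, -0.4131, -0.3748), |rvec| = θ = 0.56047 rad = 32.113°
Rodrigues: sinθ=0.53159, 1−cosθ=0.15300; R = I + sinθ·[k]× + (1−cosθ)·[k]×²:
    [+0.84847 +0.36651 -0.38181]
    [-0.34446 +0.93012 +0.12739]
    [+0.40181 +0.02343 +0.91542]
t = (-0.0409, -0.1539, 1.0905) m
M0: Pc = R·M0+t = (-0.06885, -0.07997, +1.06855); u = 545.5·(-0.06885)/1.06855 + 320.6 = 285.4501, v = 891.6·(-0.07997)/1.06855 + 230.5 = 163.7694
M1: Pc = R·M1+t = (+0.02957, -0.11993, +1.11516); u = 545.5·(+0.02957)/1.11516 + 320.6 = 335.0639, v = 891.6·(-0.11993)/1.11516 + 230.5 = 134.6119
M2: Pc = R·M2+t = (-0.01295, -0.22783, +1.11245); u = 545.5·(-0.01295)/1.11245 + 320.6 = 314.2516, v = 891.6·(-0.22783)/1.11245 + 230.5 = 47.9031
M3: Pc = R·M3+t = (-0.11137, -0.18787, +1.06584); u = 545.5·(-0.11137)/1.06584 + 320.6 = 263.6010, v = 891.6·(-0.18787)/1.06584 + 230.5 = 73.3431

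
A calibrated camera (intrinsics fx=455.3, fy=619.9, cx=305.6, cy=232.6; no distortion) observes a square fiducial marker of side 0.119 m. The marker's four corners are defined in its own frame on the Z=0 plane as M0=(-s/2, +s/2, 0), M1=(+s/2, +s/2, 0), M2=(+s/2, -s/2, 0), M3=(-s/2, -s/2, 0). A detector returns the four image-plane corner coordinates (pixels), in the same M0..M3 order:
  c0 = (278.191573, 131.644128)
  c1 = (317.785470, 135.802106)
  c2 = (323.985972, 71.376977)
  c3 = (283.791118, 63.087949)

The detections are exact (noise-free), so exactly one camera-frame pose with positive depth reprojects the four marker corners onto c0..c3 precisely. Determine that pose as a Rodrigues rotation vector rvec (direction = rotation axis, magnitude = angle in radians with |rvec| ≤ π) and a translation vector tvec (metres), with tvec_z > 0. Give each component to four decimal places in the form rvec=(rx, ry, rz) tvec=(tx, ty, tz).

rvec=(0.2603, -0.6028, 0.0533) tvec=(-0.0101, -0.2392, 1.1263)

Intrinsics K: fx=455.3, fy=619.9, cx=305.6, cy=232.6
Marker side s = 0.119 m; corners in marker frame (Z=0):
  M0 = (-0.0595, +0.0595, 0)
  M1 = (+0.0595, +0.0595, 0)
  M2 = (+0.0595, -0.0595, 0)
  M3 = (-0.0595, -0.0595, 0)
Detected image corners:
  c0 = (278.191573, 131.644128) px
  c1 = (317.785470, 135.802106) px
  c2 = (323.985972, 71.376977) px
  c3 = (283.791118, 63.087949) px
Planar DLT: solve 8×8 A·h = b for H (H[2,2]=1):
  H  [+486.67417 +10.83810 +301.50058]
  H  [+102.65960 +578.42296 +100.96860]
  H  [+0.50328 +0.20102 +1.00000]
B = K⁻¹H; ‖b₁‖=0.887888, ‖b₂‖=0.887888; λ = 2/(‖b₁‖+‖b₂‖) = 1.126269, sign → tz>0 ⇒ λ=+1.126269
r₁ = λ·B[:,0] = (+0.82342,-0.02617,+0.56683); r₂ = λ·B[:,1] = (-0.12515,+0.96596,+0.22640)
r₃ = r₁×r₂ = (-0.55346,-0.25736,+0.79211); SVD([r₁ r₂ r₃]) → R = UVᵀ:
  R  [+0.82342 -0.12515 -0.55346]
  R  [-0.02617 +0.96596 -0.25736]
  R  [+0.56683 +0.22640 +0.79211]
t = (-0.01014, -0.23916, +1.12627) m
tr R = 2.581492; θ = arccos((tr R − 1)/2) = 0.658770 rad = 37.745°
axis k = ((R−Rᵀ)₃₂, (R−Rᵀ)₁₃, (R−Rᵀ)₂₁) / (2 sinθ) = (+0.395135, -0.915059, +0.080847)
rvec = θ·k = (+0.260303, -0.602813, +0.053259)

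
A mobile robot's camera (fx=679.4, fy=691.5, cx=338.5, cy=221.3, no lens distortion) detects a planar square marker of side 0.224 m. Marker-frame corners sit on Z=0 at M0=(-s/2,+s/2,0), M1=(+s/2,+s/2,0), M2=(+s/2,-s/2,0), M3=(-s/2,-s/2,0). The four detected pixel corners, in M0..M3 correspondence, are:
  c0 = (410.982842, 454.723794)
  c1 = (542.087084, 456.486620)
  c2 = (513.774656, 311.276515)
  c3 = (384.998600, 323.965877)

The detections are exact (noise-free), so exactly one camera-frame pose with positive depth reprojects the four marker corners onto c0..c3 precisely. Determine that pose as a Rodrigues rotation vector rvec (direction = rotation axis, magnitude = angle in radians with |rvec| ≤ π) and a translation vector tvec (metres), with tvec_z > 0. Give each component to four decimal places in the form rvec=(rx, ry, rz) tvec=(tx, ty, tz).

Intrinsics K: fx=679.4, fy=691.5, cx=338.5, cy=221.3
Marker side s = 0.224 m; corners in marker frame (Z=0):
  M0 = (-0.1120, +0.1120, 0)
  M1 = (+0.1120, +0.1120, 0)
  M2 = (+0.1120, -0.1120, 0)
  M3 = (-0.1120, -0.1120, 0)
Detected image corners:
  c0 = (410.982842, 454.723794) px
  c1 = (542.087084, 456.486620) px
  c2 = (513.774656, 311.276515) px
  c3 = (384.998600, 323.965877) px
Planar DLT: solve 8×8 A·h = b for H (H[2,2]=1):
  H  [+363.95036 +129.05482 +459.59013]
  H  [-204.83036 +621.10131 +386.89171]
  H  [-0.46689 +0.01756 +1.00000]
B = K⁻¹H; ‖b₁‖=0.910952, ‖b₂‖=0.910952; λ = 2/(‖b₁‖+‖b₂‖) = 1.097752, sign → tz>0 ⇒ λ=+1.097752
r₁ = λ·B[:,0] = (+0.84342,-0.16114,-0.51252); r₂ = λ·B[:,1] = (+0.19892,+0.97983,+0.01927)
r₃ = r₁×r₂ = (+0.49908,-0.11821,+0.85846); SVD([r₁ r₂ r₃]) → R = UVᵀ:
  R  [+0.84342 +0.19892 +0.49908]
  R  [-0.16114 +0.97983 -0.11821]
  R  [-0.51252 +0.01927 +0.85846]
t = (+0.19565, +0.26288, +1.09775) m
tr R = 2.681698; θ = arccos((tr R − 1)/2) = 0.571946 rad = 32.770°
axis k = ((R−Rᵀ)₃₂, (R−Rᵀ)₁₃, (R−Rᵀ)₂₁) / (2 sinθ) = (+0.126999, +0.934474, -0.332610)
rvec = θ·k = (+0.072637, +0.534469, -0.190235)

rvec=(0.0726, 0.5345, -0.1902) tvec=(0.1957, 0.2629, 1.0978)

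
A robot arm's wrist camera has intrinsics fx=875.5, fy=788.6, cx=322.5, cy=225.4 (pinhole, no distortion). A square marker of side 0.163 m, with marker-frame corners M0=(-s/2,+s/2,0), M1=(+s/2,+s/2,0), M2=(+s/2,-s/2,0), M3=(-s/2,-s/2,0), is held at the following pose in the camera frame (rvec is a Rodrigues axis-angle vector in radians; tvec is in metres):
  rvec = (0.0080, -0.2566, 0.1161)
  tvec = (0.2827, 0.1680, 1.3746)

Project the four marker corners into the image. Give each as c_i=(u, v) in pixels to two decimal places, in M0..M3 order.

Intrinsics K: fx=875.5, fy=788.6, cx=322.5, cy=225.4
Marker side s = 0.163 m; corners in marker frame (Z=0):
  M0 = (-0.0815, +0.0815, 0)
  M1 = (+0.0815, +0.0815, 0)
  M2 = (+0.0815, -0.0815, 0)
  M3 = (-0.0815, -0.0815, 0)
rvec = (0.0080, -0.2566, 0.1161), |rvec| = θ = 0.28176 rad = 16.143°
Rodrigues: sinθ=0.27804, 1−cosθ=0.03943; R = I + sinθ·[k]× + (1−cosθ)·[k]×²:
    [+0.96060 -0.11559 -0.25276]
    [+0.11355 +0.99327 -0.02269]
    [+0.25368 -0.00690 +0.96726]
t = (0.2827, 0.1680, 1.3746) m
M0: Pc = R·M0+t = (+0.19499, +0.23970, +1.35336); u = 875.5·(+0.19499)/1.35336 + 322.5 = 448.6408, v = 788.6·(+0.23970)/1.35336 + 225.4 = 365.0709
M1: Pc = R·M1+t = (+0.35157, +0.25821, +1.39471); u = 875.5·(+0.35157)/1.39471 + 322.5 = 543.1893, v = 788.6·(+0.25821)/1.39471 + 225.4 = 371.3952
M2: Pc = R·M2+t = (+0.37041, +0.09630, +1.39584); u = 875.5·(+0.37041)/1.39584 + 322.5 = 554.8290, v = 788.6·(+0.09630)/1.39584 + 225.4 = 279.8076
M3: Pc = R·M3+t = (+0.21383, +0.07779, +1.35449); u = 875.5·(+0.21383)/1.35449 + 322.5 = 460.7143, v = 788.6·(+0.07779)/1.35449 + 225.4 = 270.6926

c0=(448.64, 365.07) c1=(543.19, 371.40) c2=(554.83, 279.81) c3=(460.71, 270.69)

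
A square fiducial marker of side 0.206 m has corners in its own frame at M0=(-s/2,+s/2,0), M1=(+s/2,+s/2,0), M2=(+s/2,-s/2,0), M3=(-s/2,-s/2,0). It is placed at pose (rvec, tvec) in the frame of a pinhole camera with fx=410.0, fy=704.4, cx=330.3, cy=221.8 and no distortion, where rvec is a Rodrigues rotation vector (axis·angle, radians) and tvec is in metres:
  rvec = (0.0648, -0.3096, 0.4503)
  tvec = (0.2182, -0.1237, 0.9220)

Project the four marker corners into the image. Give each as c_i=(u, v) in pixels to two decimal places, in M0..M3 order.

Intrinsics K: fx=410.0, fy=704.4, cx=330.3, cy=221.8
Marker side s = 0.206 m; corners in marker frame (Z=0):
  M0 = (-0.1030, +0.1030, 0)
  M1 = (+0.1030, +0.1030, 0)
  M2 = (+0.1030, -0.1030, 0)
  M3 = (-0.1030, -0.1030, 0)
rvec = (0.0648, -0.3096, 0.4503), |rvec| = θ = 0.55029 rad = 31.529°
Rodrigues: sinθ=0.52294, 1−cosθ=0.14763; R = I + sinθ·[k]× + (1−cosθ)·[k]×²:
    [+0.85442 -0.43770 -0.27998]
    [+0.41813 +0.89910 -0.12954]
    [+0.30843 -0.00639 +0.95122]
t = (0.2182, -0.1237, 0.9220) m
M0: Pc = R·M0+t = (+0.08511, -0.07416, +0.88957); u = 410.0·(+0.08511)/0.88957 + 330.3 = 369.5278, v = 704.4·(-0.07416)/0.88957 + 221.8 = 163.0768
M1: Pc = R·M1+t = (+0.26112, +0.01198, +0.95311); u = 410.0·(+0.26112)/0.95311 + 330.3 = 442.6271, v = 704.4·(+0.01198)/0.95311 + 221.8 = 230.6503
M2: Pc = R·M2+t = (+0.35129, -0.17324, +0.95443); u = 410.0·(+0.35129)/0.95443 + 330.3 = 481.2053, v = 704.4·(-0.17324)/0.95443 + 221.8 = 93.9432
M3: Pc = R·M3+t = (+0.17528, -0.25938, +0.89089); u = 410.0·(+0.17528)/0.89089 + 330.3 = 410.9652, v = 704.4·(-0.25938)/0.89089 + 221.8 = 16.7196

c0=(369.53, 163.08) c1=(442.63, 230.65) c2=(481.21, 93.94) c3=(410.97, 16.72)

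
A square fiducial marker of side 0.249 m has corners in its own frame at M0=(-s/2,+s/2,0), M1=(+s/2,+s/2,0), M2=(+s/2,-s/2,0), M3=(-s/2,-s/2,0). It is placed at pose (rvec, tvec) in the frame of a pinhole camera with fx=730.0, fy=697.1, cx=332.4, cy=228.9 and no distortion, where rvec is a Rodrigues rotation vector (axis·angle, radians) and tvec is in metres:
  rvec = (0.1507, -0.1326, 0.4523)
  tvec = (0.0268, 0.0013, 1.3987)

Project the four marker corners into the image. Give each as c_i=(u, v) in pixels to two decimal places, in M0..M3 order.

c0=(259.34, 258.48) c1=(374.42, 309.05) c2=(432.73, 200.85) c3=(316.94, 146.05)

Intrinsics K: fx=730.0, fy=697.1, cx=332.4, cy=228.9
Marker side s = 0.249 m; corners in marker frame (Z=0):
  M0 = (-0.1245, +0.1245, 0)
  M1 = (+0.1245, +0.1245, 0)
  M2 = (+0.1245, -0.1245, 0)
  M3 = (-0.1245, -0.1245, 0)
rvec = (0.1507, -0.1326, 0.4523), |rvec| = θ = 0.49484 rad = 28.352°
Rodrigues: sinθ=0.47489, 1−cosθ=0.11996; R = I + sinθ·[k]× + (1−cosθ)·[k]×²:
    [+0.89117 -0.44385 -0.09386]
    [+0.42428 +0.88866 -0.17401]
    [+0.16065 +0.11524 +0.98026]
t = (0.0268, 0.0013, 1.3987) m
M0: Pc = R·M0+t = (-0.13941, +0.05912, +1.39305); u = 730.0·(-0.13941)/1.39305 + 332.4 = 259.3446, v = 697.1·(+0.05912)/1.39305 + 228.9 = 258.4822
M1: Pc = R·M1+t = (+0.08249, +0.16476, +1.43305); u = 730.0·(+0.08249)/1.43305 + 332.4 = 374.4210, v = 697.1·(+0.16476)/1.43305 + 228.9 = 309.0469
M2: Pc = R·M2+t = (+0.19301, -0.05652, +1.40435); u = 730.0·(+0.19301)/1.40435 + 332.4 = 432.7293, v = 697.1·(-0.05652)/1.40435 + 228.9 = 200.8466
M3: Pc = R·M3+t = (-0.02889, -0.16216, +1.36435); u = 730.0·(-0.02889)/1.36435 + 332.4 = 316.9420, v = 697.1·(-0.16216)/1.36435 + 228.9 = 146.0461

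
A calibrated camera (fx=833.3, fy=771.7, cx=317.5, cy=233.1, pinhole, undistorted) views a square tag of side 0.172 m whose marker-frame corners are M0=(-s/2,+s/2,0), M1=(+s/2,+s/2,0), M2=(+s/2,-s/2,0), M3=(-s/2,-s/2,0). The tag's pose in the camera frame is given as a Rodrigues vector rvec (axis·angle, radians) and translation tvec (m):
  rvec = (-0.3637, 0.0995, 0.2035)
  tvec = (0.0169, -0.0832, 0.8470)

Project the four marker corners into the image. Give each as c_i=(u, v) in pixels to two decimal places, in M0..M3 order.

Intrinsics K: fx=833.3, fy=771.7, cx=317.5, cy=233.1
Marker side s = 0.172 m; corners in marker frame (Z=0):
  M0 = (-0.0860, +0.0860, 0)
  M1 = (+0.0860, +0.0860, 0)
  M2 = (+0.0860, -0.0860, 0)
  M3 = (-0.0860, -0.0860, 0)
rvec = (-0.3637, 0.0995, 0.2035), |rvec| = θ = 0.42847 rad = 24.550°
Rodrigues: sinθ=0.41548, 1−cosθ=0.09040; R = I + sinθ·[k]× + (1−cosθ)·[k]×²:
    [+0.97473 -0.21515 +0.06004]
    [+0.17951 +0.91448 +0.36264]
    [-0.13293 -0.34270 +0.92999]
t = (0.0169, -0.0832, 0.8470) m
M0: Pc = R·M0+t = (-0.08543, -0.01999, +0.82896); u = 833.3·(-0.08543)/0.82896 + 317.5 = 231.6227, v = 771.7·(-0.01999)/0.82896 + 233.1 = 214.4879
M1: Pc = R·M1+t = (+0.08222, +0.01088, +0.80610); u = 833.3·(+0.08222)/0.80610 + 317.5 = 402.4992, v = 771.7·(+0.01088)/0.80610 + 233.1 = 243.5185
M2: Pc = R·M2+t = (+0.11923, -0.14641, +0.86504); u = 833.3·(+0.11923)/0.86504 + 317.5 = 432.3551, v = 771.7·(-0.14641)/0.86504 + 233.1 = 102.4909
M3: Pc = R·M3+t = (-0.04842, -0.17728, +0.88790); u = 833.3·(-0.04842)/0.88790 + 317.5 = 272.0537, v = 771.7·(-0.17728)/0.88790 + 233.1 = 79.0190

c0=(231.62, 214.49) c1=(402.50, 243.52) c2=(432.36, 102.49) c3=(272.05, 79.02)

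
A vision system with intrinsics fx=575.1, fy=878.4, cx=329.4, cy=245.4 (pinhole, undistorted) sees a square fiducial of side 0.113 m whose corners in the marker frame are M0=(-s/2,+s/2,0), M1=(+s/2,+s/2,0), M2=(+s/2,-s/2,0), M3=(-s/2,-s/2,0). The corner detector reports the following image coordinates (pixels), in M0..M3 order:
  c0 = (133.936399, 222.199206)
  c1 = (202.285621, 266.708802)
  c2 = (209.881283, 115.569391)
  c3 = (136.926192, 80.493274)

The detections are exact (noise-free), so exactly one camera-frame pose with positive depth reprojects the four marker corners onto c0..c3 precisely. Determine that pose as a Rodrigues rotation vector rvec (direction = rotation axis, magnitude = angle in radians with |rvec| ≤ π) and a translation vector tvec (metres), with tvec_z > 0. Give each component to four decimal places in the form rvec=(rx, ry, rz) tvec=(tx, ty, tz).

rvec=(0.2995, 0.5358, 0.2403) tvec=(-0.1810, -0.0539, 0.6500)

Intrinsics K: fx=575.1, fy=878.4, cx=329.4, cy=245.4
Marker side s = 0.113 m; corners in marker frame (Z=0):
  M0 = (-0.0565, +0.0565, 0)
  M1 = (+0.0565, +0.0565, 0)
  M2 = (+0.0565, -0.0565, 0)
  M3 = (-0.0565, -0.0565, 0)
Detected image corners:
  c0 = (133.936399, 222.199206) px
  c1 = (202.285621, 266.708802) px
  c2 = (209.881283, 115.569391) px
  c3 = (136.926192, 80.493274) px
Planar DLT: solve 8×8 A·h = b for H (H[2,2]=1):
  H  [+502.98555 +43.38035 +169.25715]
  H  [+231.38621 +1383.74807 +172.60739]
  H  [-0.71243 +0.52354 +1.00000]
B = K⁻¹H; ‖b₁‖=1.538385, ‖b₂‖=1.538385; λ = 2/(‖b₁‖+‖b₂‖) = 0.650032, sign → tz>0 ⇒ λ=+0.650032
r₁ = λ·B[:,0] = (+0.83377,+0.30061,-0.46310); r₂ = λ·B[:,1] = (-0.14589,+0.92892,+0.34032)
r₃ = r₁×r₂ = (+0.53249,-0.21618,+0.81837); SVD([r₁ r₂ r₃]) → R = UVᵀ:
  R  [+0.83377 -0.14589 +0.53249]
  R  [+0.30061 +0.92892 -0.21618]
  R  [-0.46310 +0.34032 +0.81837]
t = (-0.18101, -0.05387, +0.65003) m
tr R = 2.581061; θ = arccos((tr R − 1)/2) = 0.659122 rad = 37.765°
axis k = ((R−Rᵀ)₃₂, (R−Rᵀ)₁₃, (R−Rᵀ)₂₁) / (2 sinθ) = (+0.454345, +0.812825, +0.364534)
rvec = θ·k = (+0.299469, +0.535751, +0.240272)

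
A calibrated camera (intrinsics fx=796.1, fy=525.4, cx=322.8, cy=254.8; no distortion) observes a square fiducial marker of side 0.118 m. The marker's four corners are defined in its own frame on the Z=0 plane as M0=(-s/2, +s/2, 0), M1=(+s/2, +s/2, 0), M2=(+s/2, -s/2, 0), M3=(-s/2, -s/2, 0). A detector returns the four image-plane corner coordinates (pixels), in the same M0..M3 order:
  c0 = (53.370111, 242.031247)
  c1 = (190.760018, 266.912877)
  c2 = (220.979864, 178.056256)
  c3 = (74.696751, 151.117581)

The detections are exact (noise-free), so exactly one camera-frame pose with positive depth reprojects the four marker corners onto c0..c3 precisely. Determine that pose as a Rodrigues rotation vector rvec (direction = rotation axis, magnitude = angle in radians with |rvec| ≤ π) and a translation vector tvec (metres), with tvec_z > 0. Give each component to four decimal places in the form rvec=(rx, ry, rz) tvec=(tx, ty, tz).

rvec=(0.3547, 0.0231, 0.2710) tvec=(-0.1519, -0.0536, 0.6427)

Intrinsics K: fx=796.1, fy=525.4, cx=322.8, cy=254.8
Marker side s = 0.118 m; corners in marker frame (Z=0):
  M0 = (-0.0590, +0.0590, 0)
  M1 = (+0.0590, +0.0590, 0)
  M2 = (+0.0590, -0.0590, 0)
  M3 = (-0.0590, -0.0590, 0)
Detected image corners:
  c0 = (53.370111, 242.031247) px
  c1 = (190.760018, 266.912877) px
  c2 = (220.979864, 178.056256) px
  c3 = (74.696751, 151.117581) px
Planar DLT: solve 8×8 A·h = b for H (H[2,2]=1):
  H  [+1206.03595 -145.84551 +134.70445]
  H  [+227.41883 +874.52918 +210.98673]
  H  [+0.03874 +0.53840 +1.00000]
B = K⁻¹H; ‖b₁‖=1.555830, ‖b₂‖=1.555830; λ = 2/(‖b₁‖+‖b₂‖) = 0.642744, sign → tz>0 ⇒ λ=+0.642744
r₁ = λ·B[:,0] = (+0.96361,+0.26613,+0.02490); r₂ = λ·B[:,1] = (-0.25807,+0.90202,+0.34605)
r₃ = r₁×r₂ = (+0.06963,-0.33989,+0.93788); SVD([r₁ r₂ r₃]) → R = UVᵀ:
  R  [+0.96361 -0.25807 +0.06963]
  R  [+0.26613 +0.90202 -0.33989]
  R  [+0.02490 +0.34605 +0.93788]
t = (-0.15186, -0.05360, +0.64274) m
tr R = 2.803524; θ = arccos((tr R − 1)/2) = 0.446968 rad = 25.609°
axis k = ((R−Rᵀ)₃₂, (R−Rᵀ)₁₃, (R−Rᵀ)₂₁) / (2 sinθ) = (+0.793485, +0.051744, +0.606386)
rvec = θ·k = (+0.354662, +0.023128, +0.271035)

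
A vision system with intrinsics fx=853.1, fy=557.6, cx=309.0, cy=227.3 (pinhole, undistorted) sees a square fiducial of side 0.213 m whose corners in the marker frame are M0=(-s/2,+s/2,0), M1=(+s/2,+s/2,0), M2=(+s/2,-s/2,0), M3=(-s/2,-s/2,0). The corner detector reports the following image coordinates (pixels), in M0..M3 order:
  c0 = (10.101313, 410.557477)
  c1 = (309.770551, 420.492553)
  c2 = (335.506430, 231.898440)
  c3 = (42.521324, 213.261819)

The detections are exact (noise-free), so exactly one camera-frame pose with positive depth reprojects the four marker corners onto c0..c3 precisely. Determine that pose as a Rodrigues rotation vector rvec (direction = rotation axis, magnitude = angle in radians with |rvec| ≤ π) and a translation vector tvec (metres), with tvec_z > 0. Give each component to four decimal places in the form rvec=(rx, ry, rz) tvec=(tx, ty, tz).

rvec=(-0.0460, -0.1375, 0.0940) tvec=(-0.0948, 0.1009, 0.6178)

Intrinsics K: fx=853.1, fy=557.6, cx=309.0, cy=227.3
Marker side s = 0.213 m; corners in marker frame (Z=0):
  M0 = (-0.1065, +0.1065, 0)
  M1 = (+0.1065, +0.1065, 0)
  M2 = (+0.1065, -0.1065, 0)
  M3 = (-0.1065, -0.1065, 0)
Detected image corners:
  c0 = (10.101313, 410.557477) px
  c1 = (309.770551, 420.492553) px
  c2 = (335.506430, 231.898440) px
  c3 = (42.521324, 213.261819) px
Planar DLT: solve 8×8 A·h = b for H (H[2,2]=1):
  H  [+1429.09954 -150.89658 +178.04548]
  H  [+136.80308 +878.40756 +318.35013]
  H  [+0.21799 -0.08451 +1.00000]
B = K⁻¹H; ‖b₁‖=1.618625, ‖b₂‖=1.618625; λ = 2/(‖b₁‖+‖b₂‖) = 0.617808, sign → tz>0 ⇒ λ=+0.617808
r₁ = λ·B[:,0] = (+0.98616,+0.09668,+0.13467); r₂ = λ·B[:,1] = (-0.09037,+0.99454,-0.05221)
r₃ = r₁×r₂ = (-0.13899,+0.03932,+0.98951); SVD([r₁ r₂ r₃]) → R = UVᵀ:
  R  [+0.98616 -0.09037 -0.13899]
  R  [+0.09668 +0.99454 +0.03932]
  R  [+0.13467 -0.05221 +0.98951]
t = (-0.09484, +0.10088, +0.61781) m
tr R = 2.970215; θ = arccos((tr R − 1)/2) = 0.172798 rad = 9.901°
axis k = ((R−Rᵀ)₃₂, (R−Rᵀ)₁₃, (R−Rᵀ)₂₁) / (2 sinθ) = (-0.266163, -0.795806, +0.543921)
rvec = θ·k = (-0.045993, -0.137514, +0.093989)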